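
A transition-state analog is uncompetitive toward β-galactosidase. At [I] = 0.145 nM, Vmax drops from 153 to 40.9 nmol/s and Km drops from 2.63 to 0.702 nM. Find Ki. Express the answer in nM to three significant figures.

0.0529 nM

Uncompetitive: Vmax,app = Vmax/α (and Km,app = Km/α) with α = 1 + [I]/Ki.
α = Vmax/Vmax,app = 153/40.9 = 3.741.
Ki = [I]/(α − 1) = 0.145/2.741 = 0.0529 nM.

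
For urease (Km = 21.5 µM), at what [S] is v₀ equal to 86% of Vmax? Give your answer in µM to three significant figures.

132 µM

v/Vmax = [S]/(Km+[S]) = 0.86, so [S] = Km·0.86/(1 − 0.86) = 21.5 × 6.143.
[S] = 132 µM.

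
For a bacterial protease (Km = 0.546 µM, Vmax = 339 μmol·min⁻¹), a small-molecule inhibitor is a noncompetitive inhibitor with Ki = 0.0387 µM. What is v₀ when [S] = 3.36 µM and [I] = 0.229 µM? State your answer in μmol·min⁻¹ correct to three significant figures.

42.2 μmol·min⁻¹

α = 1 + [I]/Ki = 1 + 0.229/0.0387 = 6.917.
For a noncompetitive inhibitor, Vmax is reduced to Vmax/α while Km is unchanged: Km,app = 0.546 µM, Vmax,app = 49.0 μmol·min⁻¹.
v = Vmax,app·[S]/(Km,app + [S]) = 49.0 × 3.36/(0.546 + 3.36) = 42.2 μmol·min⁻¹.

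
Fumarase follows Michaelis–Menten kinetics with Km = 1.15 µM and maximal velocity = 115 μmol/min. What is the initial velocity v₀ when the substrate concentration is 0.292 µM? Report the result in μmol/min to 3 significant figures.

v = Vmax·[S]/(Km + [S]) = 115 × 0.292 / (1.15 + 0.292)
  = 33.58 / 1.442 = 23.3 μmol/min.

23.3 μmol/min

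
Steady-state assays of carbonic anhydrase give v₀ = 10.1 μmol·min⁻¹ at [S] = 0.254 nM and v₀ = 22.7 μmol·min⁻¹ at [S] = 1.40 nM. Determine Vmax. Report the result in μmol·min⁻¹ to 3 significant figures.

31.4 μmol·min⁻¹

From v = Vmax[S]/(Km+[S]), each point gives Vmax = v(Km+[S])/[S].
Equating: 10.1(Km+0.254)/0.254 = 22.7(Km+1.40)/1.40.
39.76·Km + 10.1 = 16.21·Km + 22.7, so (39.76 − 16.21)·Km = 22.7 − 10.1.
Km = 12.60/23.55 = 0.535 nM; then Vmax = 10.1(0.535+0.254)/0.254 = 31.4 μmol·min⁻¹.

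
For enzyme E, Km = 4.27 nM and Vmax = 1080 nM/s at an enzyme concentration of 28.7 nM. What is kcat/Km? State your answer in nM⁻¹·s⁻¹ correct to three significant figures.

8.81 nM⁻¹·s⁻¹

kcat = Vmax/[E]total = 1080/28.7 = 37.6 s⁻¹.
kcat/Km = 37.6/4.27 = 8.81 nM⁻¹·s⁻¹.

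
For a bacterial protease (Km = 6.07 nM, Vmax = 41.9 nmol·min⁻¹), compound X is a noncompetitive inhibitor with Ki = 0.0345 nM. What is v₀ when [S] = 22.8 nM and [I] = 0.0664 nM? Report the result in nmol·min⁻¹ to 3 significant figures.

11.3 nmol·min⁻¹

α = 1 + [I]/Ki = 1 + 0.0664/0.0345 = 2.925.
For a noncompetitive inhibitor, Vmax is reduced to Vmax/α while Km is unchanged: Km,app = 6.07 nM, Vmax,app = 14.3 nmol·min⁻¹.
v = Vmax,app·[S]/(Km,app + [S]) = 14.3 × 22.8/(6.07 + 22.8) = 11.3 nmol·min⁻¹.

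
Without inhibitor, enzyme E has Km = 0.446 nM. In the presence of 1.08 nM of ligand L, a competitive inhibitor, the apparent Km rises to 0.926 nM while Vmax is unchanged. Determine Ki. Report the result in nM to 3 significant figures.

1.00 nM

Competitive: Km,app = α·Km with α = 1 + [I]/Ki.
α = Km,app/Km = 0.926/0.446 = 2.076.
Ki = [I]/(α − 1) = 1.08/1.076 = 1.00 nM.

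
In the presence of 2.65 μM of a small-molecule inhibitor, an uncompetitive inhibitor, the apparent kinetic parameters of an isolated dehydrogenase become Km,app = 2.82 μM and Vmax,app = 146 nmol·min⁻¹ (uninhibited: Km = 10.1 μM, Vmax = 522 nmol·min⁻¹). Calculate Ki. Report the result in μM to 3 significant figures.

Uncompetitive: Vmax,app = Vmax/α (and Km,app = Km/α) with α = 1 + [I]/Ki.
α = Vmax/Vmax,app = 522/146 = 3.575.
Since α = 1 + [I]/Ki, [I]/Ki = 3.575 − 1 = 2.575 and Ki = 2.65/2.575 = 1.03 μM.

1.03 μM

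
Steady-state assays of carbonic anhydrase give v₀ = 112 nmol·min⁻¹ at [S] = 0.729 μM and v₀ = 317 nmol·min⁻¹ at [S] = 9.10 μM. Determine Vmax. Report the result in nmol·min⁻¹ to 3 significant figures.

377 nmol·min⁻¹

From v = Vmax[S]/(Km+[S]), each point gives Vmax = v(Km+[S])/[S].
Equating: 112(Km+0.729)/0.729 = 317(Km+9.10)/9.10.
153.6·Km + 112 = 34.84·Km + 317, so (153.6 − 34.84)·Km = 317 − 112.
Km = 205.0/118.8 = 1.73 μM; then Vmax = 112(1.73+0.729)/0.729 = 377 nmol·min⁻¹.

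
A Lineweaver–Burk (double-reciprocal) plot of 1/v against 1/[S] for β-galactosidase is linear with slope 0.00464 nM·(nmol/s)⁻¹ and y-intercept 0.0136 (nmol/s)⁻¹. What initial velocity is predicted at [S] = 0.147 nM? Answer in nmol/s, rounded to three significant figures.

The y-intercept is 1/Vmax, so Vmax = 1/0.0136 = 73.5 nmol/s.
The slope is Km/Vmax, so Km = 0.00464 × 73.5 = 0.341 nM.
Then v = 73.5 × 0.147/(0.341 + 0.147) = 22.1 nmol/s.

22.1 nmol/s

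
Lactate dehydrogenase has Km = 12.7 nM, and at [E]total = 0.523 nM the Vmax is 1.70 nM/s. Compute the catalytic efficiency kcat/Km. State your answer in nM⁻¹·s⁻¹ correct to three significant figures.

0.256 nM⁻¹·s⁻¹

kcat = Vmax/[E]total = 1.70/0.523 = 3.25 s⁻¹.
kcat/Km = 3.25/12.7 = 0.256 nM⁻¹·s⁻¹.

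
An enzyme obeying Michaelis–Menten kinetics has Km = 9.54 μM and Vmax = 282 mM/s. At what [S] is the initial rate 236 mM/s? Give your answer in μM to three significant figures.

48.9 μM

The required fractional saturation is v/Vmax = 236/282 = 0.8369.
Then [S]/(Km+[S]) = 0.8369 ⇒ [S] = 9.54 × 0.8369/(1 − 0.8369) = 48.9 μM.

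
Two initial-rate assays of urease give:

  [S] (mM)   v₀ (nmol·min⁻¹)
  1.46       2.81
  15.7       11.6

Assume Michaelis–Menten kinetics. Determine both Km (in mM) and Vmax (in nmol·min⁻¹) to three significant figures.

Km = 7.41 mM; Vmax = 17.1 nmol·min⁻¹

In reciprocal form, 1/v = (Km/Vmax)·(1/[S]) + 1/Vmax. The two points give (1/[S], 1/v) = (0.6849, 0.3559) and (0.06369, 0.08621).
Slope = (0.3559 − 0.08621)/(0.6849 − 0.06369) = 0.4341; intercept = 0.3559 − 0.4341×0.6849 = 0.05856.
Vmax = 1/intercept = 17.1 nmol·min⁻¹; Km = slope × Vmax = 0.4341 × 17.1 = 7.41 mM.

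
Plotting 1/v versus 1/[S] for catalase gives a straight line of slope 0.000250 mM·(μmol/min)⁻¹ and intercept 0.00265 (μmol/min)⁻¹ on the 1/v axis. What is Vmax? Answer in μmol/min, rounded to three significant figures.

The y-intercept of a Lineweaver–Burk plot equals 1/Vmax, so Vmax = 1/0.00265 = 377 μmol/min.

377 μmol/min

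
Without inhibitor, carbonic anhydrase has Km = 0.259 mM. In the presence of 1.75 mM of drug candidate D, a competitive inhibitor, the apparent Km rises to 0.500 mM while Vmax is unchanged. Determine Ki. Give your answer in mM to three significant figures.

Competitive: Km,app = α·Km with α = 1 + [I]/Ki.
α = Km,app/Km = 0.500/0.259 = 1.931.
Since α = 1 + [I]/Ki, [I]/Ki = 1.931 − 1 = 0.9305 and Ki = 1.75/0.9305 = 1.88 mM.

1.88 mM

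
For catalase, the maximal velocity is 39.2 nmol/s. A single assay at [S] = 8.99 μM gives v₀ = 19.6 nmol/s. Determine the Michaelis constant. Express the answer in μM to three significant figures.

v/Vmax = 19.6/39.2 = 0.5000 = [S]/(Km+[S]).
So Km + [S] = [S]/0.5000 = 17.98 μM, giving Km = 17.98 − 8.99 = 8.99 μM.

8.99 μM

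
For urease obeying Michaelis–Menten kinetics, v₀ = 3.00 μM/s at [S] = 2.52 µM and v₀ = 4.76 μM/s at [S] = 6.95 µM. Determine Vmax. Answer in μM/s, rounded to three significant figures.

7.14 μM/s

In reciprocal form, 1/v = (Km/Vmax)·(1/[S]) + 1/Vmax. The two points give (1/[S], 1/v) = (0.3968, 0.3333) and (0.1439, 0.2101).
Slope = (0.3333 − 0.2101)/(0.3968 − 0.1439) = 0.4873; intercept = 0.3333 − 0.4873×0.3968 = 0.1400.
Vmax = 1/intercept = 7.14 μM/s; Km = slope × Vmax = 0.4873 × 7.14 = 3.48 µM.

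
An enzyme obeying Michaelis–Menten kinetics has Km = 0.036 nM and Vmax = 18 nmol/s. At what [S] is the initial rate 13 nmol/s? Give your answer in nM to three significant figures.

0.0936 nM

The required fractional saturation is v/Vmax = 13/18 = 0.7222.
Then [S]/(Km+[S]) = 0.7222 ⇒ [S] = 0.036 × 0.7222/(1 − 0.7222) = 0.0936 nM.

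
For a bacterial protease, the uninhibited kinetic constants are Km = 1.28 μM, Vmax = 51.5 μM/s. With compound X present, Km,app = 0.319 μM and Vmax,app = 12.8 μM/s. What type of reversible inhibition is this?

uncompetitive

Both Km and Vmax decrease by the same factor (~4.01-fold) — characteristic of uncompetitive inhibition.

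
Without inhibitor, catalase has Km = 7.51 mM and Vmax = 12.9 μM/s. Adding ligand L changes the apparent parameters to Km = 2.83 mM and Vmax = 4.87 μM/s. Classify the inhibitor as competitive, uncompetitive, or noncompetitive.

Both Km and Vmax decrease by the same factor (~2.65-fold) — characteristic of uncompetitive inhibition.

uncompetitive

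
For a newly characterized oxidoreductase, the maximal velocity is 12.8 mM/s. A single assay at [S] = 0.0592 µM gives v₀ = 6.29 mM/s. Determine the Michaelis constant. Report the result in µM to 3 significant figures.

v/Vmax = 6.29/12.8 = 0.4914 = [S]/(Km+[S]).
So Km + [S] = [S]/0.4914 = 0.1205 µM, giving Km = 0.1205 − 0.0592 = 0.0613 µM.

0.0613 µM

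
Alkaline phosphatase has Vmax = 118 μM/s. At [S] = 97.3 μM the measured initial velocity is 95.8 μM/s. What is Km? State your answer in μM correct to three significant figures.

From v = Vmax[S]/(Km+[S]), Km = [S](Vmax − v)/v.
Km = 97.3 × (118 − 95.8) / 95.8 = 2160/95.8 = 22.5 μM.

22.5 μM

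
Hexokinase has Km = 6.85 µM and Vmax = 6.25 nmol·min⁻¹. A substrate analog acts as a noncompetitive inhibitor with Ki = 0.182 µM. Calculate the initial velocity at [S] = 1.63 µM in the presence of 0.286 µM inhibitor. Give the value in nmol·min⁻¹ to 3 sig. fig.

0.467 nmol·min⁻¹

α = 1 + [I]/Ki = 1 + 0.286/0.182 = 2.571.
For a noncompetitive inhibitor, Vmax is reduced to Vmax/α while Km is unchanged: Km,app = 6.85 µM, Vmax,app = 2.43 nmol·min⁻¹.
v = Vmax,app·[S]/(Km,app + [S]) = 2.43 × 1.63/(6.85 + 1.63) = 0.467 nmol·min⁻¹.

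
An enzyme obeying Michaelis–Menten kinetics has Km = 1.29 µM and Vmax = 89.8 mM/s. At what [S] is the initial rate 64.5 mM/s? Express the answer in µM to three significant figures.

The required fractional saturation is v/Vmax = 64.5/89.8 = 0.7183.
Then [S]/(Km+[S]) = 0.7183 ⇒ [S] = 1.29 × 0.7183/(1 − 0.7183) = 3.29 µM.

3.29 µM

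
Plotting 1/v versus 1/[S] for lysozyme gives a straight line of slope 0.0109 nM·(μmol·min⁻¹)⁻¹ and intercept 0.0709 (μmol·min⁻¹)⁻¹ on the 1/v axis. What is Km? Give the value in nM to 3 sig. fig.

0.154 nM

y-intercept = 1/Vmax ⇒ Vmax = 14.1 μmol·min⁻¹; slope = Km/Vmax ⇒ Km = slope × Vmax.
Km = 0.0109 × 14.1 = 0.154 nM.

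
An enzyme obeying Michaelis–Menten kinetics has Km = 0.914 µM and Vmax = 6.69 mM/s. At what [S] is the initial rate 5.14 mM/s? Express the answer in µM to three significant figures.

3.03 µM

Rearranging v = Vmax[S]/(Km+[S]) gives [S] = Km·v/(Vmax − v).
[S] = 0.914 × 5.14 / (6.69 − 5.14) = 4.698/1.550 = 3.03 µM.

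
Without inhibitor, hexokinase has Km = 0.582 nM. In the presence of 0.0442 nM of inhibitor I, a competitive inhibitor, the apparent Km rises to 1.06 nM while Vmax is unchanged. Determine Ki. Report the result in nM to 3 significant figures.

0.0538 nM

Competitive: Km,app = α·Km with α = 1 + [I]/Ki.
α = Km,app/Km = 1.06/0.582 = 1.821.
Since α = 1 + [I]/Ki, [I]/Ki = 1.821 − 1 = 0.8213 and Ki = 0.0442/0.8213 = 0.0538 nM.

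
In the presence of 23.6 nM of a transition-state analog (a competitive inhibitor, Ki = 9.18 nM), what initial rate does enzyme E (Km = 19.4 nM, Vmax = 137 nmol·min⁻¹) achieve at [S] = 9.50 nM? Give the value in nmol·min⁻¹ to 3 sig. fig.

16.5 nmol·min⁻¹

α = 1 + [I]/Ki = 1 + 23.6/9.18 = 3.571.
For a competitive inhibitor, Vmax is unchanged and the apparent Km becomes α·Km: Km,app = 69.3 nM, Vmax,app = 137 nmol·min⁻¹.
v = Vmax,app·[S]/(Km,app + [S]) = 137 × 9.50/(69.3 + 9.50) = 16.5 nmol·min⁻¹.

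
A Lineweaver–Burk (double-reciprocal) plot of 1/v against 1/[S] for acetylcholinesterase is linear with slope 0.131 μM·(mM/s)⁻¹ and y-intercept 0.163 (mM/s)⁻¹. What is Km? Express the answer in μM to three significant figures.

y-intercept = 1/Vmax ⇒ Vmax = 6.13 mM/s; slope = Km/Vmax ⇒ Km = slope × Vmax.
Km = 0.131 × 6.13 = 0.804 μM.

0.804 μM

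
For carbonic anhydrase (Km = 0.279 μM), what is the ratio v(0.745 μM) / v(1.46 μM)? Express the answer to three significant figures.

0.867

Since Vmax cancels, v₂/v₁ = [S]₂(Km+[S]₁) / [S]₁(Km+[S]₂).
= 0.745×(0.279+1.46) / (1.46×(0.279+0.745)) = 1.296/1.495 = 0.867.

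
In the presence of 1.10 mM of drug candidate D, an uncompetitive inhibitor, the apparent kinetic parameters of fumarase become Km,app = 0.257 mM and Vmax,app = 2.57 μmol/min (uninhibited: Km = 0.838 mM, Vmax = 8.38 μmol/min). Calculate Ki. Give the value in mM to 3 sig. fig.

Uncompetitive: Vmax,app = Vmax/α (and Km,app = Km/α) with α = 1 + [I]/Ki.
α = Vmax/Vmax,app = 8.38/2.57 = 3.261.
Ki = [I]/(α − 1) = 1.10/2.261 = 0.487 mM.

0.487 mM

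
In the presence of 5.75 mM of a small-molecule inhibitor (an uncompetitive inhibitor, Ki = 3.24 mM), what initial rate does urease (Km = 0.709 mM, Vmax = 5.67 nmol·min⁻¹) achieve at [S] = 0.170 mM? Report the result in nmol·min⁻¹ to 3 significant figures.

With α = 1 + [I]/Ki = 1 + 5.75/3.24 = 2.775, the uncompetitive rate law is v = (Vmax/α)·[S] / (Km/α + [S]).
v = (5.67/2.775)×0.170 / (0.709/2.775 + 0.170) = 0.3474/0.4255 = 0.816 nmol·min⁻¹.

0.816 nmol·min⁻¹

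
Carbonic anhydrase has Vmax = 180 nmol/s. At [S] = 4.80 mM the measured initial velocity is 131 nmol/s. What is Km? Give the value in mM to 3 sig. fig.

v/Vmax = 131/180 = 0.7278 = [S]/(Km+[S]).
So Km + [S] = [S]/0.7278 = 6.595 mM, giving Km = 6.595 − 4.80 = 1.80 mM.

1.80 mM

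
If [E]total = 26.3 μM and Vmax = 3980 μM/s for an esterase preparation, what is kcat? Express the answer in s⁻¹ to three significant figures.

kcat = Vmax/[E]total = 3980 μM/s / 26.3 μM = 151 s⁻¹.

151 s⁻¹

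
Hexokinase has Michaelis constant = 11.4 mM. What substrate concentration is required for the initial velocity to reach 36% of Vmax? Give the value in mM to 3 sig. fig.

v/Vmax = [S]/(Km+[S]) = 0.36, so [S] = Km·0.36/(1 − 0.36) = 11.4 × 0.5625.
[S] = 6.41 mM.

6.41 mM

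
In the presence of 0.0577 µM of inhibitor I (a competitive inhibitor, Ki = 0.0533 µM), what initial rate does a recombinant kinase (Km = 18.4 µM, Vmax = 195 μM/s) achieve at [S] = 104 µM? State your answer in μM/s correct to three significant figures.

142 μM/s

α = 1 + [I]/Ki = 1 + 0.0577/0.0533 = 2.083.
For a competitive inhibitor, Vmax is unchanged and the apparent Km becomes α·Km: Km,app = 38.3 µM, Vmax,app = 195 μM/s.
v = Vmax,app·[S]/(Km,app + [S]) = 195 × 104/(38.3 + 104) = 142 μM/s.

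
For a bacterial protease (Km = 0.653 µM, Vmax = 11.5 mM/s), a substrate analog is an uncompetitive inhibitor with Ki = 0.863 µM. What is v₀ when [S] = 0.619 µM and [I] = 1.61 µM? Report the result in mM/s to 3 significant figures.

2.93 mM/s

With α = 1 + [I]/Ki = 1 + 1.61/0.863 = 2.866, the uncompetitive rate law is v = (Vmax/α)·[S] / (Km/α + [S]).
v = (11.5/2.866)×0.619 / (0.653/2.866 + 0.619) = 2.484/0.8469 = 2.93 mM/s.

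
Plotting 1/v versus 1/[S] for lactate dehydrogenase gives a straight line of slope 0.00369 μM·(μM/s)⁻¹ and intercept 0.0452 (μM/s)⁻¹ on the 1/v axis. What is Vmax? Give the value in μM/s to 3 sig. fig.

22.1 μM/s

The y-intercept of a Lineweaver–Burk plot equals 1/Vmax, so Vmax = 1/0.0452 = 22.1 μM/s.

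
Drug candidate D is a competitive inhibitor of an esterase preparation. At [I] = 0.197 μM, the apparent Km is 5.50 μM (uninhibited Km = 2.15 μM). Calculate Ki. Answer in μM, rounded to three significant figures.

0.126 μM

Competitive: Km,app = α·Km with α = 1 + [I]/Ki.
α = Km,app/Km = 5.50/2.15 = 2.558.
Ki = [I]/(α − 1) = 0.197/1.558 = 0.126 μM.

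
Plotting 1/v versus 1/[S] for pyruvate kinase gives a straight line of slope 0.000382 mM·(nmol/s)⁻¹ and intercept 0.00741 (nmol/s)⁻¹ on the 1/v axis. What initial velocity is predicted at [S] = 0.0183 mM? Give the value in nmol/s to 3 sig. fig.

35.4 nmol/s

The y-intercept is 1/Vmax, so Vmax = 1/0.00741 = 135 nmol/s.
The slope is Km/Vmax, so Km = 0.000382 × 135 = 0.0516 mM.
Then v = 135 × 0.0183/(0.0516 + 0.0183) = 35.4 nmol/s.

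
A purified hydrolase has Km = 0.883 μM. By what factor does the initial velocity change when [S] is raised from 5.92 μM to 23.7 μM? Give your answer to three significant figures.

Since Vmax cancels, v₂/v₁ = [S]₂(Km+[S]₁) / [S]₁(Km+[S]₂).
= 23.7×(0.883+5.92) / (5.92×(0.883+23.7)) = 161.2/145.5 = 1.11.

1.11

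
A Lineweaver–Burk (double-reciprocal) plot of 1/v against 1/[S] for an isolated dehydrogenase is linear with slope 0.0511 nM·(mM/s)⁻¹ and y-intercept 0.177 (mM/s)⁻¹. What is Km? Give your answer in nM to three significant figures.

0.289 nM

y-intercept = 1/Vmax ⇒ Vmax = 5.65 mM/s; slope = Km/Vmax ⇒ Km = slope × Vmax.
Km = 0.0511 × 5.65 = 0.289 nM.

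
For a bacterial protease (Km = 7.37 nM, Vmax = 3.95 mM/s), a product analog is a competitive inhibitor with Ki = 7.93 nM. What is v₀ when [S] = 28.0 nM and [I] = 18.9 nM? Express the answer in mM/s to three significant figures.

2.09 mM/s

With α = 1 + [I]/Ki = 1 + 18.9/7.93 = 3.383, the competitive rate law is v = Vmax[S] / (αKm + [S]).
v = 3.95×28.0 / (3.383×7.37 + 28.0) = 110.6/52.94 = 2.09 mM/s.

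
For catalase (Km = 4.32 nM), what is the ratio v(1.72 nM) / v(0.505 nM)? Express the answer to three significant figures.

Since Vmax cancels, v₂/v₁ = [S]₂(Km+[S]₁) / [S]₁(Km+[S]₂).
= 1.72×(4.32+0.505) / (0.505×(4.32+1.72)) = 8.299/3.050 = 2.72.

2.72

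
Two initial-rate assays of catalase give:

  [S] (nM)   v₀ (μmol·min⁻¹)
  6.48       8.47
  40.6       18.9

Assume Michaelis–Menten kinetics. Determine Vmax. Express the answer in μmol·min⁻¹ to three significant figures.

In reciprocal form, 1/v = (Km/Vmax)·(1/[S]) + 1/Vmax. The two points give (1/[S], 1/v) = (0.1543, 0.1181) and (0.02463, 0.05291).
Slope = (0.1181 − 0.05291)/(0.1543 − 0.02463) = 0.5024; intercept = 0.1181 − 0.5024×0.1543 = 0.04054.
Vmax = 1/intercept = 24.7 μmol·min⁻¹; Km = slope × Vmax = 0.5024 × 24.7 = 12.4 nM.

24.7 μmol·min⁻¹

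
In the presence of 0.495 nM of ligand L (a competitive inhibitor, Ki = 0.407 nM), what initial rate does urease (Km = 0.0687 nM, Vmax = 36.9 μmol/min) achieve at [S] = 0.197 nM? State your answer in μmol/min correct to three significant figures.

20.8 μmol/min

α = 1 + [I]/Ki = 1 + 0.495/0.407 = 2.216.
For a competitive inhibitor, Vmax is unchanged and the apparent Km becomes α·Km: Km,app = 0.152 nM, Vmax,app = 36.9 μmol/min.
v = Vmax,app·[S]/(Km,app + [S]) = 36.9 × 0.197/(0.152 + 0.197) = 20.8 μmol/min.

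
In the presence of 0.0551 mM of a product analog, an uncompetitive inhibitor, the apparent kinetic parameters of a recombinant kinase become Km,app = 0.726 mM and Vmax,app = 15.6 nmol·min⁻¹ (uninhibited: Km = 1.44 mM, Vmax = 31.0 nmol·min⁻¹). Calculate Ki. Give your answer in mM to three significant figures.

0.0558 mM

Uncompetitive: Vmax,app = Vmax/α (and Km,app = Km/α) with α = 1 + [I]/Ki.
α = Vmax/Vmax,app = 31.0/15.6 = 1.987.
Since α = 1 + [I]/Ki, [I]/Ki = 1.987 − 1 = 0.9872 and Ki = 0.0551/0.9872 = 0.0558 mM.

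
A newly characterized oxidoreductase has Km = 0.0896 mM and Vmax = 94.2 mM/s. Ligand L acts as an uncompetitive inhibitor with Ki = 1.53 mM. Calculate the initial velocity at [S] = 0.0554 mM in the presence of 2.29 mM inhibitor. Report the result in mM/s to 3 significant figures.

α = 1 + [I]/Ki = 1 + 2.29/1.53 = 2.497.
For an uncompetitive inhibitor, both parameters are divided by α, giving Vmax/α and Km/α: Km,app = 0.0359 mM, Vmax,app = 37.7 mM/s.
v = Vmax,app·[S]/(Km,app + [S]) = 37.7 × 0.0554/(0.0359 + 0.0554) = 22.9 mM/s.

22.9 mM/s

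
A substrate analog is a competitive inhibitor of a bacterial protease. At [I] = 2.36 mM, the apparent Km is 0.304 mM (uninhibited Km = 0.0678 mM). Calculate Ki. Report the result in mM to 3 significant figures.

0.677 mM

Competitive: Km,app = α·Km with α = 1 + [I]/Ki.
α = Km,app/Km = 0.304/0.0678 = 4.484.
Since α = 1 + [I]/Ki, [I]/Ki = 4.484 − 1 = 3.484 and Ki = 2.36/3.484 = 0.677 mM.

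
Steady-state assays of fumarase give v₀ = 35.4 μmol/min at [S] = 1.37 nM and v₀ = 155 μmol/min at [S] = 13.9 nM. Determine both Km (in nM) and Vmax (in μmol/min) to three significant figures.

From v = Vmax[S]/(Km+[S]), each point gives Vmax = v(Km+[S])/[S].
Equating: 35.4(Km+1.37)/1.37 = 155(Km+13.9)/13.9.
25.84·Km + 35.4 = 11.15·Km + 155, so (25.84 − 11.15)·Km = 155 − 35.4.
Km = 119.6/14.69 = 8.14 nM; then Vmax = 35.4(8.14+1.37)/1.37 = 246 μmol/min.

Km = 8.14 nM; Vmax = 246 μmol/min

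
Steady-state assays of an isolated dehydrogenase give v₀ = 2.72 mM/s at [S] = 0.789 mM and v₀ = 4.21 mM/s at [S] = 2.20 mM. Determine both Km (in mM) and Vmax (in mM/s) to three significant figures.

Km = 0.971 mM; Vmax = 6.07 mM/s

In reciprocal form, 1/v = (Km/Vmax)·(1/[S]) + 1/Vmax. The two points give (1/[S], 1/v) = (1.267, 0.3676) and (0.4545, 0.2375).
Slope = (0.3676 − 0.2375)/(1.267 − 0.4545) = 0.1601; intercept = 0.3676 − 0.1601×1.267 = 0.1648.
Vmax = 1/intercept = 6.07 mM/s; Km = slope × Vmax = 0.1601 × 6.07 = 0.971 mM.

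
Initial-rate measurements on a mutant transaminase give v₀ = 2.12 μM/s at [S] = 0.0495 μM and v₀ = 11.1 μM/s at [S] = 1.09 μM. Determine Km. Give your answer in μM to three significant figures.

0.275 μM

In reciprocal form, 1/v = (Km/Vmax)·(1/[S]) + 1/Vmax. The two points give (1/[S], 1/v) = (20.20, 0.4717) and (0.9174, 0.09009).
Slope = (0.4717 − 0.09009)/(20.20 − 0.9174) = 0.01979; intercept = 0.4717 − 0.01979×20.20 = 0.07194.
Vmax = 1/intercept = 13.9 μM/s; Km = slope × Vmax = 0.01979 × 13.9 = 0.275 μM.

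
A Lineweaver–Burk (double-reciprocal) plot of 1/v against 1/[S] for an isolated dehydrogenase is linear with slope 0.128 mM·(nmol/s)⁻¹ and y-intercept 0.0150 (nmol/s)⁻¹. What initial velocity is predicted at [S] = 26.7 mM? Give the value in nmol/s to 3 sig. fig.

50.5 nmol/s

The y-intercept is 1/Vmax, so Vmax = 1/0.0150 = 66.7 nmol/s.
The slope is Km/Vmax, so Km = 0.128 × 66.7 = 8.53 mM.
Then v = 66.7 × 26.7/(8.53 + 26.7) = 50.5 nmol/s.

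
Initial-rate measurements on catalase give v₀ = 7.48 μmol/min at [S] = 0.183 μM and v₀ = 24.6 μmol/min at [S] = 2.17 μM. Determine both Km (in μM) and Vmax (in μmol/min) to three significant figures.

In reciprocal form, 1/v = (Km/Vmax)·(1/[S]) + 1/Vmax. The two points give (1/[S], 1/v) = (5.464, 0.1337) and (0.4608, 0.04065).
Slope = (0.1337 − 0.04065)/(5.464 − 0.4608) = 0.01859; intercept = 0.1337 − 0.01859×5.464 = 0.03208.
Vmax = 1/intercept = 31.2 μmol/min; Km = slope × Vmax = 0.01859 × 31.2 = 0.580 μM.

Km = 0.580 μM; Vmax = 31.2 μmol/min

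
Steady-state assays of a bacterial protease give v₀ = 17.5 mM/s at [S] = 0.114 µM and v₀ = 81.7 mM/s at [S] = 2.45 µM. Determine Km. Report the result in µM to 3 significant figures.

0.534 µM

From v = Vmax[S]/(Km+[S]), each point gives Vmax = v(Km+[S])/[S].
Equating: 17.5(Km+0.114)/0.114 = 81.7(Km+2.45)/2.45.
153.5·Km + 17.5 = 33.35·Km + 81.7, so (153.5 − 33.35)·Km = 81.7 − 17.5.
Km = 64.20/120.2 = 0.534 µM; then Vmax = 17.5(0.534+0.114)/0.114 = 99.5 mM/s.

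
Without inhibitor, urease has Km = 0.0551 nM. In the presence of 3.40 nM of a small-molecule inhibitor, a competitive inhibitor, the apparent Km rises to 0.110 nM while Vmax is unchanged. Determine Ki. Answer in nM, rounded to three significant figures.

3.41 nM

Competitive: Km,app = α·Km with α = 1 + [I]/Ki.
α = Km,app/Km = 0.110/0.0551 = 1.996.
Ki = [I]/(α − 1) = 3.40/0.9964 = 3.41 nM.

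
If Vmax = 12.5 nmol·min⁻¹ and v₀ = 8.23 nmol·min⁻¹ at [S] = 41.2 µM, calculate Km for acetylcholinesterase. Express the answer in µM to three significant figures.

v/Vmax = 8.23/12.5 = 0.6584 = [S]/(Km+[S]).
So Km + [S] = [S]/0.6584 = 62.58 µM, giving Km = 62.58 − 41.2 = 21.4 µM.

21.4 µM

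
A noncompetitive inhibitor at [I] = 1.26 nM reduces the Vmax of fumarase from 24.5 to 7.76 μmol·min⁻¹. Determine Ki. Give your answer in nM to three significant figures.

0.584 nM

Noncompetitive: Vmax,app = Vmax/α with α = 1 + [I]/Ki.
α = Vmax/Vmax,app = 24.5/7.76 = 3.157.
Ki = [I]/(α − 1) = 1.26/2.157 = 0.584 nM.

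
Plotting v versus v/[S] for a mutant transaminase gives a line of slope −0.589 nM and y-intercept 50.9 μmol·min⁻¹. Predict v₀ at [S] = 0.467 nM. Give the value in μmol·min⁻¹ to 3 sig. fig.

In the Eadie–Hofstee form v = Vmax − Km·(v/[S]), the slope is −Km and the intercept is Vmax, so Km = 0.589 nM and Vmax = 50.9 μmol·min⁻¹.
v = 50.9 × 0.467/(0.589 + 0.467) = 22.5 μmol·min⁻¹.

22.5 μmol·min⁻¹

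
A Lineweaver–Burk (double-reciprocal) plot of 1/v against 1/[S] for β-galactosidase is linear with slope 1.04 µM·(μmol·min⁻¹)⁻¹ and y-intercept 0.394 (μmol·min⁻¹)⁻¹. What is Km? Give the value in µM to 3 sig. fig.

y-intercept = 1/Vmax ⇒ Vmax = 2.54 μmol·min⁻¹; slope = Km/Vmax ⇒ Km = slope × Vmax.
Km = 1.04 × 2.54 = 2.64 µM.

2.64 µM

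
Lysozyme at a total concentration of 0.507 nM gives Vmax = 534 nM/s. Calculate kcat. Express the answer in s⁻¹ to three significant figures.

kcat = Vmax/[E]total = 534 nM/s / 0.507 nM = 1050 s⁻¹.

1050 s⁻¹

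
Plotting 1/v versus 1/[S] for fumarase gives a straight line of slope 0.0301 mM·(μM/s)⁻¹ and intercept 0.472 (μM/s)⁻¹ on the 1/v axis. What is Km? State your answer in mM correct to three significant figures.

y-intercept = 1/Vmax ⇒ Vmax = 2.12 μM/s; slope = Km/Vmax ⇒ Km = slope × Vmax.
Km = 0.0301 × 2.12 = 0.0638 mM.

0.0638 mM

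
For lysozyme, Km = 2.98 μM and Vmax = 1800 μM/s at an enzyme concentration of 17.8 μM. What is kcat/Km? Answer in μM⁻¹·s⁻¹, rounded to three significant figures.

kcat = Vmax/[E]total = 1800/17.8 = 101 s⁻¹.
kcat/Km = 101/2.98 = 33.9 μM⁻¹·s⁻¹.

33.9 μM⁻¹·s⁻¹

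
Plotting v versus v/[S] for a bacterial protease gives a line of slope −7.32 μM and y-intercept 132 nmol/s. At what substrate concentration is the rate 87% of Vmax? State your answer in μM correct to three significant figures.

49.0 μM

The Eadie–Hofstee slope gives Km = 7.32 μM (slope = −Km).
v/Vmax = [S]/(Km+[S]) = 0.87 ⇒ [S] = Km·0.87/(1−0.87) = 7.32 × 6.692 = 49.0 μM.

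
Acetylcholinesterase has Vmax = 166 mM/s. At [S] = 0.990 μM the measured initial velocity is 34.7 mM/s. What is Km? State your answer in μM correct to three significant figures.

3.75 μM

v/Vmax = 34.7/166 = 0.2090 = [S]/(Km+[S]).
So Km + [S] = [S]/0.2090 = 4.736 μM, giving Km = 4.736 − 0.990 = 3.75 μM.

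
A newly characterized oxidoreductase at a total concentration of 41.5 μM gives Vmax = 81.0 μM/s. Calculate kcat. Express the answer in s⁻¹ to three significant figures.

kcat = Vmax/[E]total = 81.0 μM/s / 41.5 μM = 1.95 s⁻¹.

1.95 s⁻¹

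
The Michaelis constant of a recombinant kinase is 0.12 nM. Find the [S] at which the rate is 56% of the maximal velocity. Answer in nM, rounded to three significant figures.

0.153 nM

v/Vmax = [S]/(Km+[S]) = 0.56, so [S] = Km·0.56/(1 − 0.56) = 0.12 × 1.273.
[S] = 0.153 nM.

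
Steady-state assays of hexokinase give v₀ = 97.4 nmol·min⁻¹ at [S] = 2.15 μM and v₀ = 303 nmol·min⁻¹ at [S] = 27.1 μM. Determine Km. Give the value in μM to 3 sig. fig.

6.03 μM

In reciprocal form, 1/v = (Km/Vmax)·(1/[S]) + 1/Vmax. The two points give (1/[S], 1/v) = (0.4651, 0.01027) and (0.03690, 0.003300).
Slope = (0.01027 − 0.003300)/(0.4651 − 0.03690) = 0.01627; intercept = 0.01027 − 0.01627×0.4651 = 0.002700.
Vmax = 1/intercept = 370 nmol·min⁻¹; Km = slope × Vmax = 0.01627 × 370 = 6.03 μM.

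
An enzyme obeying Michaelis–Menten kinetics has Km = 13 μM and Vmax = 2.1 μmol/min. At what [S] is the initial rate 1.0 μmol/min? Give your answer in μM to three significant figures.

Rearranging v = Vmax[S]/(Km+[S]) gives [S] = Km·v/(Vmax − v).
[S] = 13 × 1.0 / (2.1 − 1.0) = 13.00/1.100 = 11.8 μM.

11.8 μM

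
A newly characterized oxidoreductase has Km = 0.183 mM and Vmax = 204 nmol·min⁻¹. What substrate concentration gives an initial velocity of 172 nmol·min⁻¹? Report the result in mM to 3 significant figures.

0.984 mM

The required fractional saturation is v/Vmax = 172/204 = 0.8431.
Then [S]/(Km+[S]) = 0.8431 ⇒ [S] = 0.183 × 0.8431/(1 − 0.8431) = 0.984 mM.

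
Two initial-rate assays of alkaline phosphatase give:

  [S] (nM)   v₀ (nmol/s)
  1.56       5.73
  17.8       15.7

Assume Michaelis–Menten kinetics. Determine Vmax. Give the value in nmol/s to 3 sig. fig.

From v = Vmax[S]/(Km+[S]), each point gives Vmax = v(Km+[S])/[S].
Equating: 5.73(Km+1.56)/1.56 = 15.7(Km+17.8)/17.8.
3.673·Km + 5.73 = 0.8820·Km + 15.7, so (3.673 − 0.8820)·Km = 15.7 − 5.73.
Km = 9.970/2.791 = 3.57 nM; then Vmax = 5.73(3.57+1.56)/1.56 = 18.9 nmol/s.

18.9 nmol/s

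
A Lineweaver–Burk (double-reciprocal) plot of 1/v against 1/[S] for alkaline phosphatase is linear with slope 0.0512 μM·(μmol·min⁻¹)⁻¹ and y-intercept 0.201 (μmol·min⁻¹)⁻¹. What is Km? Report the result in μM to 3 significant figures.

0.255 μM

y-intercept = 1/Vmax ⇒ Vmax = 4.98 μmol·min⁻¹; slope = Km/Vmax ⇒ Km = slope × Vmax.
Km = 0.0512 × 4.98 = 0.255 μM.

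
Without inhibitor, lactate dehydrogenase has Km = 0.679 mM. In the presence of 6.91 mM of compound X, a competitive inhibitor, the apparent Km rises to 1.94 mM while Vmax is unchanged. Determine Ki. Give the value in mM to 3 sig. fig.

3.72 mM

Competitive: Km,app = α·Km with α = 1 + [I]/Ki.
α = Km,app/Km = 1.94/0.679 = 2.857.
Ki = [I]/(α − 1) = 6.91/1.857 = 3.72 mM.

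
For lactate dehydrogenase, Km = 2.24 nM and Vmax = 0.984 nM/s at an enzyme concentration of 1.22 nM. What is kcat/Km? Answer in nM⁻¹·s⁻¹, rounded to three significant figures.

0.360 nM⁻¹·s⁻¹

kcat = Vmax/[E]total = 0.984/1.22 = 0.807 s⁻¹.
kcat/Km = 0.807/2.24 = 0.360 nM⁻¹·s⁻¹.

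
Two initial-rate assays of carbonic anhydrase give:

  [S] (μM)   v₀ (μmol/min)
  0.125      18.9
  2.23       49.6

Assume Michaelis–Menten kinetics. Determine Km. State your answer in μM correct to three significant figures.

In reciprocal form, 1/v = (Km/Vmax)·(1/[S]) + 1/Vmax. The two points give (1/[S], 1/v) = (8.000, 0.05291) and (0.4484, 0.02016).
Slope = (0.05291 − 0.02016)/(8.000 − 0.4484) = 0.004337; intercept = 0.05291 − 0.004337×8.000 = 0.01822.
Vmax = 1/intercept = 54.9 μmol/min; Km = slope × Vmax = 0.004337 × 54.9 = 0.238 μM.

0.238 μM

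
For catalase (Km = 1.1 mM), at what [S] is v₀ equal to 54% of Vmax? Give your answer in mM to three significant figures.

v/Vmax = [S]/(Km+[S]) = 0.54, so [S] = Km·0.54/(1 − 0.54) = 1.1 × 1.174.
[S] = 1.29 mM.

1.29 mM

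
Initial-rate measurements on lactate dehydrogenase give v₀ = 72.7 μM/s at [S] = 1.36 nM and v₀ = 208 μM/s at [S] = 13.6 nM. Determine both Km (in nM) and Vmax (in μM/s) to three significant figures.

From v = Vmax[S]/(Km+[S]), each point gives Vmax = v(Km+[S])/[S].
Equating: 72.7(Km+1.36)/1.36 = 208(Km+13.6)/13.6.
53.46·Km + 72.7 = 15.29·Km + 208, so (53.46 − 15.29)·Km = 208 − 72.7.
Km = 135.3/38.16 = 3.55 nM; then Vmax = 72.7(3.55+1.36)/1.36 = 262 μM/s.

Km = 3.55 nM; Vmax = 262 μM/s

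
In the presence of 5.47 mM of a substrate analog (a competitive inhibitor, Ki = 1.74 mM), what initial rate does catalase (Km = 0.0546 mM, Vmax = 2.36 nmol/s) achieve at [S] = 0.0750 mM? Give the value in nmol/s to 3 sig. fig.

α = 1 + [I]/Ki = 1 + 5.47/1.74 = 4.144.
For a competitive inhibitor, Vmax is unchanged and the apparent Km becomes α·Km: Km,app = 0.226 mM, Vmax,app = 2.36 nmol/s.
v = Vmax,app·[S]/(Km,app + [S]) = 2.36 × 0.0750/(0.226 + 0.0750) = 0.588 nmol/s.

0.588 nmol/s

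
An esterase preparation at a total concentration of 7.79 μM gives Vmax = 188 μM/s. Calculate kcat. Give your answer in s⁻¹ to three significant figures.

24.1 s⁻¹

kcat = Vmax/[E]total = 188 μM/s / 7.79 μM = 24.1 s⁻¹.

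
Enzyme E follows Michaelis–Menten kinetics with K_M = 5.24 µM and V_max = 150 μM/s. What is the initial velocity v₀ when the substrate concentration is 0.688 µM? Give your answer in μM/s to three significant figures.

17.4 μM/s

v = Vmax·[S]/(Km + [S]) = 150 × 0.688 / (5.24 + 0.688)
  = 103.2 / 5.928 = 17.4 μM/s.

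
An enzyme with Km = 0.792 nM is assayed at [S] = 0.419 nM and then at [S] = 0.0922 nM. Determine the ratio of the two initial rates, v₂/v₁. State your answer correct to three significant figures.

Since Vmax cancels, v₂/v₁ = [S]₂(Km+[S]₁) / [S]₁(Km+[S]₂).
= 0.0922×(0.792+0.419) / (0.419×(0.792+0.0922)) = 0.1117/0.3705 = 0.301.

0.301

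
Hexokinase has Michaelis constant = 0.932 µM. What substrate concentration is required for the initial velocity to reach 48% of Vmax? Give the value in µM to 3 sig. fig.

v/Vmax = [S]/(Km+[S]) = 0.48, so [S] = Km·0.48/(1 − 0.48) = 0.932 × 0.9231.
[S] = 0.860 µM.

0.860 µM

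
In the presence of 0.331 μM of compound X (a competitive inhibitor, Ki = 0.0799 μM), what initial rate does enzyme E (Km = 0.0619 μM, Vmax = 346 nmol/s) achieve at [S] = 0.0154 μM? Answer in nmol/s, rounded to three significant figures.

With α = 1 + [I]/Ki = 1 + 0.331/0.0799 = 5.143, the competitive rate law is v = Vmax[S] / (αKm + [S]).
v = 346×0.0154 / (5.143×0.0619 + 0.0154) = 5.328/0.3337 = 16.0 nmol/s.

16.0 nmol/s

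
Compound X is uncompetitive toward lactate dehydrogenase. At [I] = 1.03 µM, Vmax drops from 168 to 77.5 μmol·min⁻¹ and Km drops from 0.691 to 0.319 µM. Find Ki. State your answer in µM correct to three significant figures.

Uncompetitive: Vmax,app = Vmax/α (and Km,app = Km/α) with α = 1 + [I]/Ki.
α = Vmax/Vmax,app = 168/77.5 = 2.168.
Ki = [I]/(α − 1) = 1.03/1.168 = 0.882 µM.

0.882 µM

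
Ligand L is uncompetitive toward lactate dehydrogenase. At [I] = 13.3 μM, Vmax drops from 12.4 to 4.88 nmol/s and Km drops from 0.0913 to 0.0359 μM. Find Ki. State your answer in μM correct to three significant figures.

8.63 μM

Uncompetitive: Vmax,app = Vmax/α (and Km,app = Km/α) with α = 1 + [I]/Ki.
α = Vmax/Vmax,app = 12.4/4.88 = 2.541.
Ki = [I]/(α − 1) = 13.3/1.541 = 8.63 μM.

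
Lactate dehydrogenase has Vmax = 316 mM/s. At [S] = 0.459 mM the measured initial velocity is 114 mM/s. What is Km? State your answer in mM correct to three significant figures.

From v = Vmax[S]/(Km+[S]), Km = [S](Vmax − v)/v.
Km = 0.459 × (316 − 114) / 114 = 92.72/114 = 0.813 mM.

0.813 mM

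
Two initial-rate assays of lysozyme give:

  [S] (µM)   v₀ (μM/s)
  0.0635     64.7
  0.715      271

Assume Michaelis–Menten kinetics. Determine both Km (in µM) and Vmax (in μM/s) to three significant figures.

Km = 0.322 µM; Vmax = 393 μM/s

In reciprocal form, 1/v = (Km/Vmax)·(1/[S]) + 1/Vmax. The two points give (1/[S], 1/v) = (15.75, 0.01546) and (1.399, 0.003690).
Slope = (0.01546 − 0.003690)/(15.75 − 1.399) = 0.0008200; intercept = 0.01546 − 0.0008200×15.75 = 0.002543.
Vmax = 1/intercept = 393 μM/s; Km = slope × Vmax = 0.0008200 × 393 = 0.322 µM.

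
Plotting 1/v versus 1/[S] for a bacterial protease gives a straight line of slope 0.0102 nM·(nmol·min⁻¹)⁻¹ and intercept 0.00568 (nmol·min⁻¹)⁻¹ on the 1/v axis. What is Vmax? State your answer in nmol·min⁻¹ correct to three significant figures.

176 nmol·min⁻¹

The y-intercept of a Lineweaver–Burk plot equals 1/Vmax, so Vmax = 1/0.00568 = 176 nmol·min⁻¹.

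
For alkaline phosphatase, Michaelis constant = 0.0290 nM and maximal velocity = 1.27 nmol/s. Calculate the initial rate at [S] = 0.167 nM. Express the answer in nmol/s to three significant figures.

[S]/(Km+[S]) = 0.167/0.1960 = 0.8520, the fractional saturation.
v = 0.8520 × Vmax = 0.8520 × 1.27 = 1.08 nmol/s.

1.08 nmol/s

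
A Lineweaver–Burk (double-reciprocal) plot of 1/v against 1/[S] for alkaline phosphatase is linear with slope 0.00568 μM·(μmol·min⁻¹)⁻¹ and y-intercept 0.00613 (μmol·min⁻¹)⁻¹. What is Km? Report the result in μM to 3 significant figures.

0.927 μM

y-intercept = 1/Vmax ⇒ Vmax = 163 μmol·min⁻¹; slope = Km/Vmax ⇒ Km = slope × Vmax.
Km = 0.00568 × 163 = 0.927 μM.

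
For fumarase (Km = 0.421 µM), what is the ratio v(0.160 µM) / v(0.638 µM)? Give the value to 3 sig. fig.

Since Vmax cancels, v₂/v₁ = [S]₂(Km+[S]₁) / [S]₁(Km+[S]₂).
= 0.160×(0.421+0.638) / (0.638×(0.421+0.160)) = 0.1694/0.3707 = 0.457.

0.457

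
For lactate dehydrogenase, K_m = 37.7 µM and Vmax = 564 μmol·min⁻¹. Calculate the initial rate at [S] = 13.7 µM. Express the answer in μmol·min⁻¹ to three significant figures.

v = Vmax·[S]/(Km + [S]) = 564 × 13.7 / (37.7 + 13.7)
  = 7727 / 51.40 = 150 μmol·min⁻¹.

150 μmol·min⁻¹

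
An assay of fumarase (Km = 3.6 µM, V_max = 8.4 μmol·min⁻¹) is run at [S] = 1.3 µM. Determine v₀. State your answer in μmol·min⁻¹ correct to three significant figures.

2.23 μmol·min⁻¹

[S]/(Km+[S]) = 1.3/4.900 = 0.2653, the fractional saturation.
v = 0.2653 × Vmax = 0.2653 × 8.4 = 2.23 μmol·min⁻¹.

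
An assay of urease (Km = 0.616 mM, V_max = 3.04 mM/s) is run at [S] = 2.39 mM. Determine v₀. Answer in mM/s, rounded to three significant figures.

v = Vmax·[S]/(Km + [S]) = 3.04 × 2.39 / (0.616 + 2.39)
  = 7.266 / 3.006 = 2.42 mM/s.

2.42 mM/s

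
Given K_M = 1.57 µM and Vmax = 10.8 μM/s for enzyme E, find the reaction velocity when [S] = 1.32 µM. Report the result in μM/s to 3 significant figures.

4.93 μM/s

[S]/(Km+[S]) = 1.32/2.890 = 0.4567, the fractional saturation.
v = 0.4567 × Vmax = 0.4567 × 10.8 = 4.93 μM/s.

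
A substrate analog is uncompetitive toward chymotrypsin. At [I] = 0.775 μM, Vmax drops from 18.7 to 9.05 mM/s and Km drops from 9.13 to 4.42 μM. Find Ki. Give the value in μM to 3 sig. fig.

Uncompetitive: Vmax,app = Vmax/α (and Km,app = Km/α) with α = 1 + [I]/Ki.
α = Vmax/Vmax,app = 18.7/9.05 = 2.066.
Ki = [I]/(α − 1) = 0.775/1.066 = 0.727 μM.

0.727 μM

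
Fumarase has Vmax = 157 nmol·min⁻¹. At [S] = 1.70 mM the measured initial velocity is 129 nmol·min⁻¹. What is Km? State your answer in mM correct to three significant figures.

v/Vmax = 129/157 = 0.8217 = [S]/(Km+[S]).
So Km + [S] = [S]/0.8217 = 2.069 mM, giving Km = 2.069 − 1.70 = 0.369 mM.

0.369 mM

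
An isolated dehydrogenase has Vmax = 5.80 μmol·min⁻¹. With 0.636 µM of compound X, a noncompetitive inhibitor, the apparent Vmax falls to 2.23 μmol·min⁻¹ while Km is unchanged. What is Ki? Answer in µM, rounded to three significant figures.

0.397 µM

Noncompetitive: Vmax,app = Vmax/α with α = 1 + [I]/Ki.
α = Vmax/Vmax,app = 5.80/2.23 = 2.601.
Ki = [I]/(α − 1) = 0.636/1.601 = 0.397 µM.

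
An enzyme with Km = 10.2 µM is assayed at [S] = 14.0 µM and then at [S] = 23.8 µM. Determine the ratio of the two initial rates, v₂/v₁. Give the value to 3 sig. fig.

1.21

Since Vmax cancels, v₂/v₁ = [S]₂(Km+[S]₁) / [S]₁(Km+[S]₂).
= 23.8×(10.2+14.0) / (14.0×(10.2+23.8)) = 576.0/476.0 = 1.21.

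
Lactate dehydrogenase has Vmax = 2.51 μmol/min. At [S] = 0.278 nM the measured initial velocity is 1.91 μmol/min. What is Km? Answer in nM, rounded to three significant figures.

v/Vmax = 1.91/2.51 = 0.7610 = [S]/(Km+[S]).
So Km + [S] = [S]/0.7610 = 0.3653 nM, giving Km = 0.3653 − 0.278 = 0.0873 nM.

0.0873 nM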